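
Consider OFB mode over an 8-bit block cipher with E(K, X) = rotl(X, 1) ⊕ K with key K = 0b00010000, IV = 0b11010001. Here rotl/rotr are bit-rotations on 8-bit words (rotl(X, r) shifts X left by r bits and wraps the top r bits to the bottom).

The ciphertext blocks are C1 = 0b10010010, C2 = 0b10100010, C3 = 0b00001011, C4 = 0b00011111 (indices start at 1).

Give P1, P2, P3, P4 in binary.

OFB decryption: S_i = E(K, S_{i−1}) with S_{0} = IV; P_i = C_i ⊕ S_i.
P1: S = E(K, 0b11010001) = 0b10110011; 0b10010010 ⊕ 0b10110011 = 0b00100001.
P2: S = E(K, 0b10110011) = 0b01110111; 0b10100010 ⊕ 0b01110111 = 0b11010101.
P3: S = E(K, 0b01110111) = 0b11111110; 0b00001011 ⊕ 0b11111110 = 0b11110101.
P4: S = E(K, 0b11111110) = 0b11101101; 0b00011111 ⊕ 0b11101101 = 0b11110010.

P1 = 0b00100001, P2 = 0b11010101, P3 = 0b11110101, P4 = 0b11110010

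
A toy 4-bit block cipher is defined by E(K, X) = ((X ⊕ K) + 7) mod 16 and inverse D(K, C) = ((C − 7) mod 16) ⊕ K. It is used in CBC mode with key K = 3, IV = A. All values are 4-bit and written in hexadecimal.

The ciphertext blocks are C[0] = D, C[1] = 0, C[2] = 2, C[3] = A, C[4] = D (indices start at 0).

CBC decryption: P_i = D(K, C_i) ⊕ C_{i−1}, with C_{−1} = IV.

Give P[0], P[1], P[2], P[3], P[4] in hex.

P[0]: D(K, D) = 5; 5 ⊕ A = F.
P[1]: D(K, 0) = A; A ⊕ D = 7.
P[2]: D(K, 2) = 8; 8 ⊕ 0 = 8.
P[3]: D(K, A) = 0; 0 ⊕ 2 = 2.
P[4]: D(K, D) = 5; 5 ⊕ A = F.

P[0] = F, P[1] = 7, P[2] = 8, P[3] = 2, P[4] = F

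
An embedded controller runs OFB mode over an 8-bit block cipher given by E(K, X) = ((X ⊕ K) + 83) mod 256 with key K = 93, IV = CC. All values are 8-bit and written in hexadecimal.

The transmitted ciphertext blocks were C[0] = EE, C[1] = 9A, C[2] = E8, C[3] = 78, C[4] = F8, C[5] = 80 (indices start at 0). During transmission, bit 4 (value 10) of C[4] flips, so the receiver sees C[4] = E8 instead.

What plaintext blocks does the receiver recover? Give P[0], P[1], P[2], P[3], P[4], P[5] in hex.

P[0] = 0C, P[1] = 6E, P[2] = 02, P[3] = 84, P[4] = 1A, P[5] = 64

OFB decryption: S_i = E(K, S_{i−1}) with S_{−1} = IV; P_i = C_i ⊕ S_i.
Only C[4] changed, to E8. In OFB, a change in C_i flips the same bit in P_i only; the keystream is unaffected. Decrypting the received ciphertext:
P[0]: S = E(K, CC) = E2; EE ⊕ E2 = 0C.
P[1]: S = E(K, E2) = F4; 9A ⊕ F4 = 6E.
P[2]: S = E(K, F4) = EA; E8 ⊕ EA = 02.
P[3]: S = E(K, EA) = FC; 78 ⊕ FC = 84.
P[4]: S = E(K, FC) = F2; E8 ⊕ F2 = 1A.
P[5]: S = E(K, F2) = E4; 80 ⊕ E4 = 64.
Blocks that differ from the original plaintext: P[4].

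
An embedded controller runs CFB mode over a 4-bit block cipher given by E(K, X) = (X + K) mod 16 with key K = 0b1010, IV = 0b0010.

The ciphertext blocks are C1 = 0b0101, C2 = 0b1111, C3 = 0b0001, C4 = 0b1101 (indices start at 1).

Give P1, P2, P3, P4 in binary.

CFB decryption: P_i = C_i ⊕ E(K, C_{i−1}), with C_{0} = IV.
P1: E(K, 0b0010) = 0b1100; 0b0101 ⊕ 0b1100 = 0b1001.
P2: E(K, 0b0101) = 0b1111; 0b1111 ⊕ 0b1111 = 0b0000.
P3: E(K, 0b1111) = 0b1001; 0b0001 ⊕ 0b1001 = 0b1000.
P4: E(K, 0b0001) = 0b1011; 0b1101 ⊕ 0b1011 = 0b0110.

P1 = 0b1001, P2 = 0b0000, P3 = 0b1000, P4 = 0b0110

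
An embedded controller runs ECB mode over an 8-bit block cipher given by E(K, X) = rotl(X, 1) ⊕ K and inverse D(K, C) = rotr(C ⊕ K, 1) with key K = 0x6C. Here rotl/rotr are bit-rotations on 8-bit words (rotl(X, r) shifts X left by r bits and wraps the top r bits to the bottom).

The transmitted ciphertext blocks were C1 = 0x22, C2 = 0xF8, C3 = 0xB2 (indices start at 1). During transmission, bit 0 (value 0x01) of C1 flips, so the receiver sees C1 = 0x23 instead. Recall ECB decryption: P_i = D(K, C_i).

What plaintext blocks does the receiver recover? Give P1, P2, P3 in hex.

P1 = 0xA7, P2 = 0x4A, P3 = 0x6F

Only C1 changed, to 0x23. In ECB, a change in C_i affects only P_i. Decrypting the received ciphertext:
P1: D(K, 0x23) = 0xA7.
P2: D(K, 0xF8) = 0x4A.
P3: D(K, 0xB2) = 0x6F.
Blocks that differ from the original plaintext: P1.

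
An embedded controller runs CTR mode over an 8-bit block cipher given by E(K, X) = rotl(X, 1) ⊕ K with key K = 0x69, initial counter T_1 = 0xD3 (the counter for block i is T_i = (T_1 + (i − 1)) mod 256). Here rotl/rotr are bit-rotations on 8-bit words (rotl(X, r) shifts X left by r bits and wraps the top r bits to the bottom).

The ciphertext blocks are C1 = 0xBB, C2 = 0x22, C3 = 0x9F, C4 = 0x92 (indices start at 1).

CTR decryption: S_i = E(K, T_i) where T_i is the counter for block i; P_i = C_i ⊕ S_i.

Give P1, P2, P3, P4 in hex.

P1: T = 0xD3, S = E(K, T) = 0xCE; 0xBB ⊕ 0xCE = 0x75.
P2: T = 0xD4, S = E(K, T) = 0xC0; 0x22 ⊕ 0xC0 = 0xE2.
P3: T = 0xD5, S = E(K, T) = 0xC2; 0x9F ⊕ 0xC2 = 0x5D.
P4: T = 0xD6, S = E(K, T) = 0xC4; 0x92 ⊕ 0xC4 = 0x56.

P1 = 0x75, P2 = 0xE2, P3 = 0x5D, P4 = 0x56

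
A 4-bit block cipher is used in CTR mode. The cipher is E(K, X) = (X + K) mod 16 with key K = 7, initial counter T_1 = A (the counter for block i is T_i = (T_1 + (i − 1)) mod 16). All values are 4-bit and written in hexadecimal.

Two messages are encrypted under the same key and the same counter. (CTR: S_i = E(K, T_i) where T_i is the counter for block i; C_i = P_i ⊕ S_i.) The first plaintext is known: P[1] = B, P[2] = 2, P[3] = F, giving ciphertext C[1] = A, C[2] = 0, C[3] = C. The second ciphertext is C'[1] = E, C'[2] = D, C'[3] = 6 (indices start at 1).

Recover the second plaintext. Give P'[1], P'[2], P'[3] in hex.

In CTR with a reused counter, both messages share the same keystream S_i, so C_i ⊕ C'_i = P_i ⊕ P'_i and thus P'_i = P_i ⊕ C_i ⊕ C'_i.
P'[1]: B ⊕ A ⊕ E = F.
P'[2]: 2 ⊕ 0 ⊕ D = F.
P'[3]: F ⊕ C ⊕ 6 = 5.

P'[1] = F, P'[2] = F, P'[3] = 5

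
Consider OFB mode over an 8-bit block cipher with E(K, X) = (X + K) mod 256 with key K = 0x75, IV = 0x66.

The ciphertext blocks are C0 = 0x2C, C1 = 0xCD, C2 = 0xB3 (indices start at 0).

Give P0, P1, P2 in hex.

P0 = 0xF7, P1 = 0x9D, P2 = 0x76

OFB decryption: S_i = E(K, S_{i−1}) with S_{−1} = IV; P_i = C_i ⊕ S_i.
P0: S = E(K, 0x66) = 0xDB; 0x2C ⊕ 0xDB = 0xF7.
P1: S = E(K, 0xDB) = 0x50; 0xCD ⊕ 0x50 = 0x9D.
P2: S = E(K, 0x50) = 0xC5; 0xB3 ⊕ 0xC5 = 0x76.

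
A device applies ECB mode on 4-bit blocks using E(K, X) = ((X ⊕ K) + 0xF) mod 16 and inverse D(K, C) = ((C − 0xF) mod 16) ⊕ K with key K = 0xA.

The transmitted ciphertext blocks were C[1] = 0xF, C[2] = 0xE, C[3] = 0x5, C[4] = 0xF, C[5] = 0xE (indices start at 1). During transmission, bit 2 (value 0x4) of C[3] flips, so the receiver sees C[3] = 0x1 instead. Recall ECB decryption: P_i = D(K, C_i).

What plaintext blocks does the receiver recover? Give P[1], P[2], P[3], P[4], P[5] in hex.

P[1] = 0xA, P[2] = 0x5, P[3] = 0x8, P[4] = 0xA, P[5] = 0x5

Only C[3] changed, to 0x1. In ECB, a change in C_i affects only P_i. Decrypting the received ciphertext:
P[1]: D(K, 0xF) = 0xA.
P[2]: D(K, 0xE) = 0x5.
P[3]: D(K, 0x1) = 0x8.
P[4]: D(K, 0xF) = 0xA.
P[5]: D(K, 0xE) = 0x5.
Blocks that differ from the original plaintext: P[3].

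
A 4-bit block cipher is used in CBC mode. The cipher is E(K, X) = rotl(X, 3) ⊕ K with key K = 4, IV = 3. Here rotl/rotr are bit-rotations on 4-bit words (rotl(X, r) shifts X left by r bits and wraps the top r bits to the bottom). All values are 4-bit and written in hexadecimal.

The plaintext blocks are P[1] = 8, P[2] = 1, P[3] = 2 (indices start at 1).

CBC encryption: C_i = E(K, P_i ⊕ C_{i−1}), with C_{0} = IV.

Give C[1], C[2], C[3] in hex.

C[1]: P[1] ⊕ 3 = B; E(K, B) = 9.
C[2]: P[2] ⊕ 9 = 8; E(K, 8) = 0.
C[3]: P[3] ⊕ 0 = 2; E(K, 2) = 5.

C[1] = 9, C[2] = 0, C[3] = 5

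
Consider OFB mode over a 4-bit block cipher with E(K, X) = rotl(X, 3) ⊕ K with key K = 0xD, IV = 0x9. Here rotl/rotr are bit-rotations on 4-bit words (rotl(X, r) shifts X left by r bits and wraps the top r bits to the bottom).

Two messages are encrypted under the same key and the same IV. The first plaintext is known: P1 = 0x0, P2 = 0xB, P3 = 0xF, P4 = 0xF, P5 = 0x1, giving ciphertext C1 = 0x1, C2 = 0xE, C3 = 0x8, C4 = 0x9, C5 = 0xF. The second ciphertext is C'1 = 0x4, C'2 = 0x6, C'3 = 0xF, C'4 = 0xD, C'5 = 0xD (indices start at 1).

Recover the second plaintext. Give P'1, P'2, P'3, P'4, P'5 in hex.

In OFB with a reused IV, both messages share the same keystream S_i, so C_i ⊕ C'_i = P_i ⊕ P'_i and thus P'_i = P_i ⊕ C_i ⊕ C'_i.
P'1: 0x0 ⊕ 0x1 ⊕ 0x4 = 0x5.
P'2: 0xB ⊕ 0xE ⊕ 0x6 = 0x3.
P'3: 0xF ⊕ 0x8 ⊕ 0xF = 0x8.
P'4: 0xF ⊕ 0x9 ⊕ 0xD = 0xB.
P'5: 0x1 ⊕ 0xF ⊕ 0xD = 0x3.

P'1 = 0x5, P'2 = 0x3, P'3 = 0x8, P'4 = 0xB, P'5 = 0x3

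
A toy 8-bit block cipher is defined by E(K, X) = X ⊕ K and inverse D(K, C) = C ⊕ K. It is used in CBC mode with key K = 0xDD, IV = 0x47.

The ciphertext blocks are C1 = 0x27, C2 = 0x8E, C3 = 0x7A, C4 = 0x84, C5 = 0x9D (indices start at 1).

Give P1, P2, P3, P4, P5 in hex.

CBC decryption: P_i = D(K, C_i) ⊕ C_{i−1}, with C_{0} = IV.
P1: D(K, 0x27) = 0xFA; 0xFA ⊕ 0x47 = 0xBD.
P2: D(K, 0x8E) = 0x53; 0x53 ⊕ 0x27 = 0x74.
P3: D(K, 0x7A) = 0xA7; 0xA7 ⊕ 0x8E = 0x29.
P4: D(K, 0x84) = 0x59; 0x59 ⊕ 0x7A = 0x23.
P5: D(K, 0x9D) = 0x40; 0x40 ⊕ 0x84 = 0xC4.

P1 = 0xBD, P2 = 0x74, P3 = 0x29, P4 = 0x23, P5 = 0xC4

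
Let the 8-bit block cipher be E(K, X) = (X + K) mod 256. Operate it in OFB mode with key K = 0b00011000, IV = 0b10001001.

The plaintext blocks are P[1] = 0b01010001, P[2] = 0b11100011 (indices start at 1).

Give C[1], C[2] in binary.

OFB encryption: S_i = E(K, S_{i−1}) with S_{0} = IV; C_i = P_i ⊕ S_i.
C[1]: S = E(K, 0b10001001) = 0b10100001; 0b01010001 ⊕ 0b10100001 = 0b11110000.
C[2]: S = E(K, 0b10100001) = 0b10111001; 0b11100011 ⊕ 0b10111001 = 0b01011010.

C[1] = 0b11110000, C[2] = 0b01011010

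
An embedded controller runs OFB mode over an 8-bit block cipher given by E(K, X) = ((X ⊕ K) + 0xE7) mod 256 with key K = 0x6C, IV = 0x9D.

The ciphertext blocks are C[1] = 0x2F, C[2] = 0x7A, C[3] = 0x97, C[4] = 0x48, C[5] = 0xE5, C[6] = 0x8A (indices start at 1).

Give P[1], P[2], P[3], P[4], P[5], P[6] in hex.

OFB decryption: S_i = E(K, S_{i−1}) with S_{0} = IV; P_i = C_i ⊕ S_i.
P[1]: S = E(K, 0x9D) = 0xD8; 0x2F ⊕ 0xD8 = 0xF7.
P[2]: S = E(K, 0xD8) = 0x9B; 0x7A ⊕ 0x9B = 0xE1.
P[3]: S = E(K, 0x9B) = 0xDE; 0x97 ⊕ 0xDE = 0x49.
P[4]: S = E(K, 0xDE) = 0x99; 0x48 ⊕ 0x99 = 0xD1.
P[5]: S = E(K, 0x99) = 0xDC; 0xE5 ⊕ 0xDC = 0x39.
P[6]: S = E(K, 0xDC) = 0x97; 0x8A ⊕ 0x97 = 0x1D.

P[1] = 0xF7, P[2] = 0xE1, P[3] = 0x49, P[4] = 0xD1, P[5] = 0x39, P[6] = 0x1D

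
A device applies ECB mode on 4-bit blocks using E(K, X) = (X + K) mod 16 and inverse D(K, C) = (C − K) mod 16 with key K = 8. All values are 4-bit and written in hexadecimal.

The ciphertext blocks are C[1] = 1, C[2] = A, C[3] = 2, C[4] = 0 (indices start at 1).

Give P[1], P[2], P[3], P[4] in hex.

P[1] = 9, P[2] = 2, P[3] = A, P[4] = 8

ECB decryption: P_i = D(K, C_i).
P[1]: D(K, 1) = 9.
P[2]: D(K, A) = 2.
P[3]: D(K, 2) = A.
P[4]: D(K, 0) = 8.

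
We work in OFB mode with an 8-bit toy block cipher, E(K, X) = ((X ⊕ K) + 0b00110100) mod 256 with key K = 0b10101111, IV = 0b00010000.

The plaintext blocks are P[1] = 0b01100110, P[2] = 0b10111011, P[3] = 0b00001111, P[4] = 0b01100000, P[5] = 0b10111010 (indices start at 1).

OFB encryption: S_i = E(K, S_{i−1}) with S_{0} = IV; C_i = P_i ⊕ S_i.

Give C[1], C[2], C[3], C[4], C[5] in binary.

C[1] = 0b10010101, C[2] = 0b00101011, C[3] = 0b01111100, C[4] = 0b01110000, C[5] = 0b01001001

C[1]: S = E(K, 0b00010000) = 0b11110011; 0b01100110 ⊕ 0b11110011 = 0b10010101.
C[2]: S = E(K, 0b11110011) = 0b10010000; 0b10111011 ⊕ 0b10010000 = 0b00101011.
C[3]: S = E(K, 0b10010000) = 0b01110011; 0b00001111 ⊕ 0b01110011 = 0b01111100.
C[4]: S = E(K, 0b01110011) = 0b00010000; 0b01100000 ⊕ 0b00010000 = 0b01110000.
C[5]: S = E(K, 0b00010000) = 0b11110011; 0b10111010 ⊕ 0b11110011 = 0b01001001.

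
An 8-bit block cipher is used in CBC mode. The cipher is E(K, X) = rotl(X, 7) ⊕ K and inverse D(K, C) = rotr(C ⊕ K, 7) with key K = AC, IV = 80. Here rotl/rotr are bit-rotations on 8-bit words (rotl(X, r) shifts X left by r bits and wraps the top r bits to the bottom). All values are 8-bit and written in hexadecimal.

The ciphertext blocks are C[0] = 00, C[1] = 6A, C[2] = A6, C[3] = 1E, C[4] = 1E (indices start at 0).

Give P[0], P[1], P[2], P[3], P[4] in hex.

P[0] = D9, P[1] = 8D, P[2] = 7E, P[3] = C3, P[4] = 7B

CBC decryption: P_i = D(K, C_i) ⊕ C_{i−1}, with C_{−1} = IV.
P[0]: D(K, 00) = 59; 59 ⊕ 80 = D9.
P[1]: D(K, 6A) = 8D; 8D ⊕ 00 = 8D.
P[2]: D(K, A6) = 14; 14 ⊕ 6A = 7E.
P[3]: D(K, 1E) = 65; 65 ⊕ A6 = C3.
P[4]: D(K, 1E) = 65; 65 ⊕ 1E = 7B.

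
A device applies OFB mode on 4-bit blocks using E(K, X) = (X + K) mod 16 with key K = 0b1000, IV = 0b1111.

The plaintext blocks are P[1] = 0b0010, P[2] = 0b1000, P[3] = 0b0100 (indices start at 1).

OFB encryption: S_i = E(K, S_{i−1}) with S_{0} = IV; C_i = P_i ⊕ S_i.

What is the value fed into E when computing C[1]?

0b1111

C[1]: S = E(K, 0b1111) = 0b0111; 0b0010 ⊕ 0b0111 = 0b0101.
So the input to E for block [1] is 0b1111.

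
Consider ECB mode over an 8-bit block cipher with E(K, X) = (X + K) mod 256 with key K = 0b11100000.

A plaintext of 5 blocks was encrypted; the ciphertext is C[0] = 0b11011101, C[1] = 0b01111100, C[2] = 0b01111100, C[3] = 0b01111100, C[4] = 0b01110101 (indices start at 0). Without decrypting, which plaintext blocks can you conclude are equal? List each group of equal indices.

P[1] = P[2] = P[3]

ECB encrypts each block independently with the same key, so equal ciphertext blocks imply equal plaintext blocks.
C[1] = C[2] = C[3] = 0b01111100, so P[1] = P[2] = P[3].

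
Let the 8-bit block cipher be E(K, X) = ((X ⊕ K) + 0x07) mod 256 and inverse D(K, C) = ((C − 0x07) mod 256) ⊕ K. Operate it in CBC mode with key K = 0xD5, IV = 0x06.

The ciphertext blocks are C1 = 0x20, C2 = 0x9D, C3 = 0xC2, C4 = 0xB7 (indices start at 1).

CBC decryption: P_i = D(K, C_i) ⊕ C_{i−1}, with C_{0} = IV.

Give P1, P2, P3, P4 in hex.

P1 = 0xCA, P2 = 0x63, P3 = 0xF3, P4 = 0xA7

P1: D(K, 0x20) = 0xCC; 0xCC ⊕ 0x06 = 0xCA.
P2: D(K, 0x9D) = 0x43; 0x43 ⊕ 0x20 = 0x63.
P3: D(K, 0xC2) = 0x6E; 0x6E ⊕ 0x9D = 0xF3.
P4: D(K, 0xB7) = 0x65; 0x65 ⊕ 0xC2 = 0xA7.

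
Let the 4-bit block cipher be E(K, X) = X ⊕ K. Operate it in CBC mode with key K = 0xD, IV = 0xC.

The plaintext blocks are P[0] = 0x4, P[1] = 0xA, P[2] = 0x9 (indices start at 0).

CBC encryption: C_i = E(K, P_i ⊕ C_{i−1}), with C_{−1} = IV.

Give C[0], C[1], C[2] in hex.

C[0]: P[0] ⊕ 0xC = 0x8; E(K, 0x8) = 0x5.
C[1]: P[1] ⊕ 0x5 = 0xF; E(K, 0xF) = 0x2.
C[2]: P[2] ⊕ 0x2 = 0xB; E(K, 0xB) = 0x6.

C[0] = 0x5, C[1] = 0x2, C[2] = 0x6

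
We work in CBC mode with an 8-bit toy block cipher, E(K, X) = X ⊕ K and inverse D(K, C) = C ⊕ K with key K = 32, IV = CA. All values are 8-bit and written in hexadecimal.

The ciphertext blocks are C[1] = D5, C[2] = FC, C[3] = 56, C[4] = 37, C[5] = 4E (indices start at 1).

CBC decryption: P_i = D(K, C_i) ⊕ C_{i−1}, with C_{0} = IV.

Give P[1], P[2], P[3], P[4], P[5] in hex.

P[1]: D(K, D5) = E7; E7 ⊕ CA = 2D.
P[2]: D(K, FC) = CE; CE ⊕ D5 = 1B.
P[3]: D(K, 56) = 64; 64 ⊕ FC = 98.
P[4]: D(K, 37) = 05; 05 ⊕ 56 = 53.
P[5]: D(K, 4E) = 7C; 7C ⊕ 37 = 4B.

P[1] = 2D, P[2] = 1B, P[3] = 98, P[4] = 53, P[5] = 4B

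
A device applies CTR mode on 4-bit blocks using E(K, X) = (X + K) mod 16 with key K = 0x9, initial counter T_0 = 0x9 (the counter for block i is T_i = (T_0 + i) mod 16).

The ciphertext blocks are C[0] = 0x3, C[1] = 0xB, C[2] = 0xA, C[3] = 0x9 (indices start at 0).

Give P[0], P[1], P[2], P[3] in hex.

P[0] = 0x1, P[1] = 0x8, P[2] = 0xE, P[3] = 0xC

CTR decryption: S_i = E(K, T_i) where T_i is the counter for block i; P_i = C_i ⊕ S_i.
P[0]: T = 0x9, S = E(K, T) = 0x2; 0x3 ⊕ 0x2 = 0x1.
P[1]: T = 0xA, S = E(K, T) = 0x3; 0xB ⊕ 0x3 = 0x8.
P[2]: T = 0xB, S = E(K, T) = 0x4; 0xA ⊕ 0x4 = 0xE.
P[3]: T = 0xC, S = E(K, T) = 0x5; 0x9 ⊕ 0x5 = 0xC.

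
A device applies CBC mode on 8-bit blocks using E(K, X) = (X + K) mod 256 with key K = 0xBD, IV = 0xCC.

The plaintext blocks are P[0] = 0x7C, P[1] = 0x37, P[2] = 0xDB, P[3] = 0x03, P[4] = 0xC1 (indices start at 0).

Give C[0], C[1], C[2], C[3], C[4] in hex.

CBC encryption: C_i = E(K, P_i ⊕ C_{i−1}), with C_{−1} = IV.
C[0]: P[0] ⊕ 0xCC = 0xB0; E(K, 0xB0) = 0x6D.
C[1]: P[1] ⊕ 0x6D = 0x5A; E(K, 0x5A) = 0x17.
C[2]: P[2] ⊕ 0x17 = 0xCC; E(K, 0xCC) = 0x89.
C[3]: P[3] ⊕ 0x89 = 0x8A; E(K, 0x8A) = 0x47.
C[4]: P[4] ⊕ 0x47 = 0x86; E(K, 0x86) = 0x43.

C[0] = 0x6D, C[1] = 0x17, C[2] = 0x89, C[3] = 0x47, C[4] = 0x43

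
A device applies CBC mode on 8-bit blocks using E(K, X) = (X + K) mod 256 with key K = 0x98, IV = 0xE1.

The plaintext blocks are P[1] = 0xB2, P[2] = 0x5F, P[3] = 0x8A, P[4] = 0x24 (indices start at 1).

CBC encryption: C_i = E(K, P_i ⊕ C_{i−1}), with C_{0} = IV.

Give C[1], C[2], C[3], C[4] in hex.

C[1] = 0xEB, C[2] = 0x4C, C[3] = 0x5E, C[4] = 0x12

C[1]: P[1] ⊕ 0xE1 = 0x53; E(K, 0x53) = 0xEB.
C[2]: P[2] ⊕ 0xEB = 0xB4; E(K, 0xB4) = 0x4C.
C[3]: P[3] ⊕ 0x4C = 0xC6; E(K, 0xC6) = 0x5E.
C[4]: P[4] ⊕ 0x5E = 0x7A; E(K, 0x7A) = 0x12.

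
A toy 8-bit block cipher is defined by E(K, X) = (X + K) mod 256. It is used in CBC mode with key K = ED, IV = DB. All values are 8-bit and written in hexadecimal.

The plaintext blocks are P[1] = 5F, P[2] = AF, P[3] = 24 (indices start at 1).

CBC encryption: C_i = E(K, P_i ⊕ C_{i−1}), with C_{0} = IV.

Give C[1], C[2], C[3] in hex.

C[1] = 71, C[2] = CB, C[3] = DC

C[1]: P[1] ⊕ DB = 84; E(K, 84) = 71.
C[2]: P[2] ⊕ 71 = DE; E(K, DE) = CB.
C[3]: P[3] ⊕ CB = EF; E(K, EF) = DC.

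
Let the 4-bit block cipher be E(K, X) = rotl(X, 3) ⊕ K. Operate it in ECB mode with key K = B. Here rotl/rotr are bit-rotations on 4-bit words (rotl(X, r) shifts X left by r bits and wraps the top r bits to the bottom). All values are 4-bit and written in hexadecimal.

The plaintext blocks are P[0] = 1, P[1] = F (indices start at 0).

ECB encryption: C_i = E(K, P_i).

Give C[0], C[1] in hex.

C[0] = 3, C[1] = 4

C[0]: E(K, 1) = 3.
C[1]: E(K, F) = 4.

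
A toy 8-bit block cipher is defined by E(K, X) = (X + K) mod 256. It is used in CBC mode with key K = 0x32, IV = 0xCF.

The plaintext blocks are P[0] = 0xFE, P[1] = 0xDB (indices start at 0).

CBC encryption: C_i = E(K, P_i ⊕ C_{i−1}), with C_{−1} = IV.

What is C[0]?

C[0]: P[0] ⊕ 0xCF = 0x31; E(K, 0x31) = 0x63.

C[0] = 0x63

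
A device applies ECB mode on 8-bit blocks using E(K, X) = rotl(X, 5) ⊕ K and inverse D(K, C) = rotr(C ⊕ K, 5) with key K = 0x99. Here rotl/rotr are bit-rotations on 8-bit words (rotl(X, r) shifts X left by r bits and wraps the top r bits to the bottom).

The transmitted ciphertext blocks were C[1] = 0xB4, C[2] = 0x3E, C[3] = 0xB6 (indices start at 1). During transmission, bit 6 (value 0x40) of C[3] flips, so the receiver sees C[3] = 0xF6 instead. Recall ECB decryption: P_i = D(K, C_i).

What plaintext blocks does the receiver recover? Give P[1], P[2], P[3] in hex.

Only C[3] changed, to 0xF6. In ECB, a change in C_i affects only P_i. Decrypting the received ciphertext:
P[1]: D(K, 0xB4) = 0x69.
P[2]: D(K, 0x3E) = 0x3D.
P[3]: D(K, 0xF6) = 0x7B.
Blocks that differ from the original plaintext: P[3].

P[1] = 0x69, P[2] = 0x3D, P[3] = 0x7B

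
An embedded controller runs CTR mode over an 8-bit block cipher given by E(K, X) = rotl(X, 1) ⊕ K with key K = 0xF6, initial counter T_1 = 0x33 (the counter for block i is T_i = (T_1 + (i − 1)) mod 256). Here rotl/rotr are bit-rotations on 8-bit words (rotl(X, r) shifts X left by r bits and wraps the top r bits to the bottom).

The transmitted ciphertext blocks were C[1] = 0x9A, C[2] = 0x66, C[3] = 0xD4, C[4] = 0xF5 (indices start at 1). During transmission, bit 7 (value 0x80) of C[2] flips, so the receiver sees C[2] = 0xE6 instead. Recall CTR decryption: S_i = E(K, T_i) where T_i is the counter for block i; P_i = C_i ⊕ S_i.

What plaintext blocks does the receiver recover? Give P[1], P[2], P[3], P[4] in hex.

P[1] = 0x0A, P[2] = 0x78, P[3] = 0x48, P[4] = 0x6F

Only C[2] changed, to 0xE6. In CTR, a change in C_i flips the same bit in P_i only; the keystream is unaffected. Decrypting the received ciphertext:
P[1]: T = 0x33, S = E(K, T) = 0x90; 0x9A ⊕ 0x90 = 0x0A.
P[2]: T = 0x34, S = E(K, T) = 0x9E; 0xE6 ⊕ 0x9E = 0x78.
P[3]: T = 0x35, S = E(K, T) = 0x9C; 0xD4 ⊕ 0x9C = 0x48.
P[4]: T = 0x36, S = E(K, T) = 0x9A; 0xF5 ⊕ 0x9A = 0x6F.
Blocks that differ from the original plaintext: P[2].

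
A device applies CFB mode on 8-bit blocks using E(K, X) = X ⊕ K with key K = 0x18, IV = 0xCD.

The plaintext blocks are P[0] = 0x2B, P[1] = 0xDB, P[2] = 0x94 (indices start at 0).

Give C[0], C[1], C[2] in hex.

CFB encryption: C_i = P_i ⊕ E(K, C_{i−1}), with C_{−1} = IV.
C[0]: E(K, 0xCD) = 0xD5; 0x2B ⊕ 0xD5 = 0xFE.
C[1]: E(K, 0xFE) = 0xE6; 0xDB ⊕ 0xE6 = 0x3D.
C[2]: E(K, 0x3D) = 0x25; 0x94 ⊕ 0x25 = 0xB1.

C[0] = 0xFE, C[1] = 0x3D, C[2] = 0xB1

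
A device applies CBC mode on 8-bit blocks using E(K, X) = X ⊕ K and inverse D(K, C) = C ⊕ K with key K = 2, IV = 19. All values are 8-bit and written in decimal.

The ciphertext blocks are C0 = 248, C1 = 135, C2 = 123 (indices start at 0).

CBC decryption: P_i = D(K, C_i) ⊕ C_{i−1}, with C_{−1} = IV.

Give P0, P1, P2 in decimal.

P0 = 233, P1 = 125, P2 = 254

P0: D(K, 248) = 250; 250 ⊕ 19 = 233.
P1: D(K, 135) = 133; 133 ⊕ 248 = 125.
P2: D(K, 123) = 121; 121 ⊕ 135 = 254.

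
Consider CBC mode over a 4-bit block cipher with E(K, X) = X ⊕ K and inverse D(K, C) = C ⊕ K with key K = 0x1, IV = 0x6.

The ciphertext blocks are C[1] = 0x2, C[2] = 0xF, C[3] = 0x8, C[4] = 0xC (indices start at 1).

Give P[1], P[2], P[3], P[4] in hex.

P[1] = 0x5, P[2] = 0xC, P[3] = 0x6, P[4] = 0x5

CBC decryption: P_i = D(K, C_i) ⊕ C_{i−1}, with C_{0} = IV.
P[1]: D(K, 0x2) = 0x3; 0x3 ⊕ 0x6 = 0x5.
P[2]: D(K, 0xF) = 0xE; 0xE ⊕ 0x2 = 0xC.
P[3]: D(K, 0x8) = 0x9; 0x9 ⊕ 0xF = 0x6.
P[4]: D(K, 0xC) = 0xD; 0xD ⊕ 0x8 = 0x5.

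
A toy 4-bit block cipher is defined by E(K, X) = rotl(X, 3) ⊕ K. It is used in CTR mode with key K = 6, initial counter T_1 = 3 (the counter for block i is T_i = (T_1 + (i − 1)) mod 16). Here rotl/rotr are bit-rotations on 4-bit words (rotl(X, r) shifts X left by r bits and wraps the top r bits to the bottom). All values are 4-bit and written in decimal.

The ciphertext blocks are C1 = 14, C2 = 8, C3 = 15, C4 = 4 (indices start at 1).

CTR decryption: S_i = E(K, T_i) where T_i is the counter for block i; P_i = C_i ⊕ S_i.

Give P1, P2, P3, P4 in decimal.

P1 = 1, P2 = 12, P3 = 3, P4 = 1

P1: T = 3, S = E(K, T) = 15; 14 ⊕ 15 = 1.
P2: T = 4, S = E(K, T) = 4; 8 ⊕ 4 = 12.
P3: T = 5, S = E(K, T) = 12; 15 ⊕ 12 = 3.
P4: T = 6, S = E(K, T) = 5; 4 ⊕ 5 = 1.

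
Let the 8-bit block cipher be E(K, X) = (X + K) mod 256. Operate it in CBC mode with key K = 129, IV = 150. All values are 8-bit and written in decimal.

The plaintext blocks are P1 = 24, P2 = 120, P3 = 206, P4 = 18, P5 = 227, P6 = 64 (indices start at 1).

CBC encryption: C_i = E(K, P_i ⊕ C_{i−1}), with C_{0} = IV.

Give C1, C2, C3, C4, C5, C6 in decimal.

C1: P1 ⊕ 150 = 142; E(K, 142) = 15.
C2: P2 ⊕ 15 = 119; E(K, 119) = 248.
C3: P3 ⊕ 248 = 54; E(K, 54) = 183.
C4: P4 ⊕ 183 = 165; E(K, 165) = 38.
C5: P5 ⊕ 38 = 197; E(K, 197) = 70.
C6: P6 ⊕ 70 = 6; E(K, 6) = 135.

C1 = 15, C2 = 248, C3 = 183, C4 = 38, C5 = 70, C6 = 135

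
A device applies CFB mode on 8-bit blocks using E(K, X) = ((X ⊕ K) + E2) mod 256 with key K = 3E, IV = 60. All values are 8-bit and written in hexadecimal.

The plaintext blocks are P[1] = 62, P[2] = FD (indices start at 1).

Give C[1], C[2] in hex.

C[1] = 22, C[2] = 03

CFB encryption: C_i = P_i ⊕ E(K, C_{i−1}), with C_{0} = IV.
C[1]: E(K, 60) = 40; 62 ⊕ 40 = 22.
C[2]: E(K, 22) = FE; FD ⊕ FE = 03.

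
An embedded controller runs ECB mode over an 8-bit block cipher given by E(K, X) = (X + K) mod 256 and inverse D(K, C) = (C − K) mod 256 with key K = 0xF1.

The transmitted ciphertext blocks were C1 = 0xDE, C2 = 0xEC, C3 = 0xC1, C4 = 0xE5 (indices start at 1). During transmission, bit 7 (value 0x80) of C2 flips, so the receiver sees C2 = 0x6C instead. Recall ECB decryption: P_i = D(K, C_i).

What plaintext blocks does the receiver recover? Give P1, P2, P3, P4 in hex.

P1 = 0xED, P2 = 0x7B, P3 = 0xD0, P4 = 0xF4

Only C2 changed, to 0x6C. In ECB, a change in C_i affects only P_i. Decrypting the received ciphertext:
P1: D(K, 0xDE) = 0xED.
P2: D(K, 0x6C) = 0x7B.
P3: D(K, 0xC1) = 0xD0.
P4: D(K, 0xE5) = 0xF4.
Blocks that differ from the original plaintext: P2.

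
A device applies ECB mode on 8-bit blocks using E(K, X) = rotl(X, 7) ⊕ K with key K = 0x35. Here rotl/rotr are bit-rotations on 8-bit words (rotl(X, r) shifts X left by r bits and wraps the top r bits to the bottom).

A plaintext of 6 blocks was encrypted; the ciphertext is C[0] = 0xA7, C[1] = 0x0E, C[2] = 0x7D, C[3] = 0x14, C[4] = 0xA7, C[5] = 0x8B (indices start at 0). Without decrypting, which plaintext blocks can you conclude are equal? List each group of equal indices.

ECB encrypts each block independently with the same key, so equal ciphertext blocks imply equal plaintext blocks.
C[0] = C[4] = 0xA7, so P[0] = P[4].

P[0] = P[4]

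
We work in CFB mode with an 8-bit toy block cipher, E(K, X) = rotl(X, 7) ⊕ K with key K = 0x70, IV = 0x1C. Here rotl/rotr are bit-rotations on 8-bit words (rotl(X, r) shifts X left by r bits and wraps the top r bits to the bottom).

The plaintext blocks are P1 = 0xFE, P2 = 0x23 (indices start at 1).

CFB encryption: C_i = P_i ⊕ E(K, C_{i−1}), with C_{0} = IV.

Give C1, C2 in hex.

C1 = 0x80, C2 = 0x13

C1: E(K, 0x1C) = 0x7E; 0xFE ⊕ 0x7E = 0x80.
C2: E(K, 0x80) = 0x30; 0x23 ⊕ 0x30 = 0x13.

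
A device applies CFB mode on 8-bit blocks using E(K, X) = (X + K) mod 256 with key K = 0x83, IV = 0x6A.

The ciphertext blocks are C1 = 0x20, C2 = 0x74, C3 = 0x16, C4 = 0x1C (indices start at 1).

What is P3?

CFB decryption: P_i = C_i ⊕ E(K, C_{i−1}), with C_{0} = IV.
P3: E(K, 0x74) = 0xF7; 0x16 ⊕ 0xF7 = 0xE1.

P3 = 0xE1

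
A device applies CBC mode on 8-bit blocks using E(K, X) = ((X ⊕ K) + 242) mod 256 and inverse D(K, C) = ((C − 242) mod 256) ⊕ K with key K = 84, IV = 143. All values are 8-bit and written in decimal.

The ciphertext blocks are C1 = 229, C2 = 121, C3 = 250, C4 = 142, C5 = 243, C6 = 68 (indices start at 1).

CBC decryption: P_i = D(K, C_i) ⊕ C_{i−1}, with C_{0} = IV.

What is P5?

P5 = 219

P5: D(K, 243) = 85; 85 ⊕ 142 = 219.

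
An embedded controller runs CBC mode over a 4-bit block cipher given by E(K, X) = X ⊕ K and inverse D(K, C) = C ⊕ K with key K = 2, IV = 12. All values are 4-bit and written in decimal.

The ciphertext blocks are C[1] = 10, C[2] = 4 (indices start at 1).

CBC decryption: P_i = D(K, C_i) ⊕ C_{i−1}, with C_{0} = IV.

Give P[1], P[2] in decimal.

P[1]: D(K, 10) = 8; 8 ⊕ 12 = 4.
P[2]: D(K, 4) = 6; 6 ⊕ 10 = 12.

P[1] = 4, P[2] = 12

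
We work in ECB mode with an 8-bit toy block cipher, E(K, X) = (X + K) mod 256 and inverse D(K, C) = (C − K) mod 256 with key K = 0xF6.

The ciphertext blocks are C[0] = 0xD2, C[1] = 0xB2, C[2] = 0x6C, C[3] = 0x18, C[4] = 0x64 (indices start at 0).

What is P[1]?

P[1] = 0xBC

ECB decryption: P_i = D(K, C_i).
P[1]: D(K, 0xB2) = 0xBC.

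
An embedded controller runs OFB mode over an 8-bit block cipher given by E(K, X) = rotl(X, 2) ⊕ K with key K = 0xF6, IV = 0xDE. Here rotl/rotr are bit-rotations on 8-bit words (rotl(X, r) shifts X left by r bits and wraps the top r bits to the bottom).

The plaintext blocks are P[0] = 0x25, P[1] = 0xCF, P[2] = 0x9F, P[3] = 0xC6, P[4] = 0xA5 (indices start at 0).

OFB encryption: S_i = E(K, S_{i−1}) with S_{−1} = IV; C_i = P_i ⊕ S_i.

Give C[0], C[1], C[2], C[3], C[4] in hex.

C[0] = 0xA8, C[1] = 0x0F, C[2] = 0x6A, C[3] = 0xE7, C[4] = 0xD7

C[0]: S = E(K, 0xDE) = 0x8D; 0x25 ⊕ 0x8D = 0xA8.
C[1]: S = E(K, 0x8D) = 0xC0; 0xCF ⊕ 0xC0 = 0x0F.
C[2]: S = E(K, 0xC0) = 0xF5; 0x9F ⊕ 0xF5 = 0x6A.
C[3]: S = E(K, 0xF5) = 0x21; 0xC6 ⊕ 0x21 = 0xE7.
C[4]: S = E(K, 0x21) = 0x72; 0xA5 ⊕ 0x72 = 0xD7.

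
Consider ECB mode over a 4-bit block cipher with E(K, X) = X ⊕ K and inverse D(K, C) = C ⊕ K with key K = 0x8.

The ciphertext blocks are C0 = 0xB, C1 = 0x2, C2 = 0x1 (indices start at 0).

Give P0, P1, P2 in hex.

ECB decryption: P_i = D(K, C_i).
P0: D(K, 0xB) = 0x3.
P1: D(K, 0x2) = 0xA.
P2: D(K, 0x1) = 0x9.

P0 = 0x3, P1 = 0xA, P2 = 0x9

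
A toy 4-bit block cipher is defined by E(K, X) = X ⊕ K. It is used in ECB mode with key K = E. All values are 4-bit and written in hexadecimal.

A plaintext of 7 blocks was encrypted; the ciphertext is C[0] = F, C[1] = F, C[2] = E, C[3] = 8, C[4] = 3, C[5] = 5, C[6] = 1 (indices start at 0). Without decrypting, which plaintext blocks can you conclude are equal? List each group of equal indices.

P[0] = P[1]

ECB encrypts each block independently with the same key, so equal ciphertext blocks imply equal plaintext blocks.
C[0] = C[1] = F, so P[0] = P[1].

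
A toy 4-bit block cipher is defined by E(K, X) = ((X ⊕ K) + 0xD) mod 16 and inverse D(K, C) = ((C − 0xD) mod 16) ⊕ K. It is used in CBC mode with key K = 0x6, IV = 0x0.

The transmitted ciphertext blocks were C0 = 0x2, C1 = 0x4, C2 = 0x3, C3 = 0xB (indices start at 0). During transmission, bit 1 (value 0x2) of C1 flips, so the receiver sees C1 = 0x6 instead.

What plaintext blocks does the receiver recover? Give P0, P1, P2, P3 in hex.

P0 = 0x3, P1 = 0xD, P2 = 0x6, P3 = 0xB

CBC decryption: P_i = D(K, C_i) ⊕ C_{i−1}, with C_{−1} = IV.
Only C1 changed, to 0x6. In CBC, a change in C_i garbles P_i and flips the same bit in P_{i+1}. Decrypting the received ciphertext:
P0: D(K, 0x2) = 0x3; 0x3 ⊕ 0x0 = 0x3.
P1: D(K, 0x6) = 0xF; 0xF ⊕ 0x2 = 0xD.
P2: D(K, 0x3) = 0x0; 0x0 ⊕ 0x6 = 0x6.
P3: D(K, 0xB) = 0x8; 0x8 ⊕ 0x3 = 0xB.
Blocks that differ from the original plaintext: P1, P2.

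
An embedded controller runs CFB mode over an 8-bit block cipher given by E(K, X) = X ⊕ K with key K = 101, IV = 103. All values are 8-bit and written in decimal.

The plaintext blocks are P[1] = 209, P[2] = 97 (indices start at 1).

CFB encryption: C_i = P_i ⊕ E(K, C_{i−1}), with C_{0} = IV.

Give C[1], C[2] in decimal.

C[1]: E(K, 103) = 2; 209 ⊕ 2 = 211.
C[2]: E(K, 211) = 182; 97 ⊕ 182 = 215.

C[1] = 211, C[2] = 215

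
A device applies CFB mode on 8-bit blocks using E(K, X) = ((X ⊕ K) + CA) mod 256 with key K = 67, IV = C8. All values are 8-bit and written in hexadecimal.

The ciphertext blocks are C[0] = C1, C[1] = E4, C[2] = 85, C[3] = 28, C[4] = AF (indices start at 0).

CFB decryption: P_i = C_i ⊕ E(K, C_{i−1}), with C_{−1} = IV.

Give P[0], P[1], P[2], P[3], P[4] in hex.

P[0] = B8, P[1] = 94, P[2] = C8, P[3] = 84, P[4] = B6

P[0]: E(K, C8) = 79; C1 ⊕ 79 = B8.
P[1]: E(K, C1) = 70; E4 ⊕ 70 = 94.
P[2]: E(K, E4) = 4D; 85 ⊕ 4D = C8.
P[3]: E(K, 85) = AC; 28 ⊕ AC = 84.
P[4]: E(K, 28) = 19; AF ⊕ 19 = B6.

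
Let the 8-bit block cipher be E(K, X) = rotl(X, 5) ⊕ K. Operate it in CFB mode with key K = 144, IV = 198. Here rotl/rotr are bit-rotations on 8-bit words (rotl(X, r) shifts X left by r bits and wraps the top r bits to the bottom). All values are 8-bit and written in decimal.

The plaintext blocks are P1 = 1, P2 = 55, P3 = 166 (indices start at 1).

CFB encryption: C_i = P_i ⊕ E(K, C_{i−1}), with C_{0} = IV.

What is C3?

C1: E(K, 198) = 72; 1 ⊕ 72 = 73.
C2: E(K, 73) = 185; 55 ⊕ 185 = 142.
C3: E(K, 142) = 65; 166 ⊕ 65 = 231.

C3 = 231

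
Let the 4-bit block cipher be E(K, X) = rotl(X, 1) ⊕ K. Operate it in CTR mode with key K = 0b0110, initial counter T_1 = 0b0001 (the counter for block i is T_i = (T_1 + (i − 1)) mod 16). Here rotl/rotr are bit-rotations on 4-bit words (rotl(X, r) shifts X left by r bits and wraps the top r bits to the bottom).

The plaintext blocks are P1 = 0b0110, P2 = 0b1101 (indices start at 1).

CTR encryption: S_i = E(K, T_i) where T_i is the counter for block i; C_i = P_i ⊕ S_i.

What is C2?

C1: T = 0b0001, S = E(K, T) = 0b0100; 0b0110 ⊕ 0b0100 = 0b0010.
C2: T = 0b0010, S = E(K, T) = 0b0010; 0b1101 ⊕ 0b0010 = 0b1111.

C2 = 0b1111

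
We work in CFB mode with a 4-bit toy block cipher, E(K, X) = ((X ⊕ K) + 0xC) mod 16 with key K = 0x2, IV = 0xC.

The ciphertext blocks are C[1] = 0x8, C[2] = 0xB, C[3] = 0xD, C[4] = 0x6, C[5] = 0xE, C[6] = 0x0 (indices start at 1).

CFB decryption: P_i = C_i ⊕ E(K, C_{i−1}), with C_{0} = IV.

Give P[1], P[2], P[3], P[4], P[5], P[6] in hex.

P[1]: E(K, 0xC) = 0xA; 0x8 ⊕ 0xA = 0x2.
P[2]: E(K, 0x8) = 0x6; 0xB ⊕ 0x6 = 0xD.
P[3]: E(K, 0xB) = 0x5; 0xD ⊕ 0x5 = 0x8.
P[4]: E(K, 0xD) = 0xB; 0x6 ⊕ 0xB = 0xD.
P[5]: E(K, 0x6) = 0x0; 0xE ⊕ 0x0 = 0xE.
P[6]: E(K, 0xE) = 0x8; 0x0 ⊕ 0x8 = 0x8.

P[1] = 0x2, P[2] = 0xD, P[3] = 0x8, P[4] = 0xD, P[5] = 0xE, P[6] = 0x8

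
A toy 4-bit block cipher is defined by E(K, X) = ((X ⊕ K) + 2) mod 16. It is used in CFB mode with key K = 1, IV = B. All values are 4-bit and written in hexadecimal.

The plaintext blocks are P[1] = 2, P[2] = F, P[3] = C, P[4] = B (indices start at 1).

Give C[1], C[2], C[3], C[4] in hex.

C[1] = E, C[2] = E, C[3] = D, C[4] = 5

CFB encryption: C_i = P_i ⊕ E(K, C_{i−1}), with C_{0} = IV.
C[1]: E(K, B) = C; 2 ⊕ C = E.
C[2]: E(K, E) = 1; F ⊕ 1 = E.
C[3]: E(K, E) = 1; C ⊕ 1 = D.
C[4]: E(K, D) = E; B ⊕ E = 5.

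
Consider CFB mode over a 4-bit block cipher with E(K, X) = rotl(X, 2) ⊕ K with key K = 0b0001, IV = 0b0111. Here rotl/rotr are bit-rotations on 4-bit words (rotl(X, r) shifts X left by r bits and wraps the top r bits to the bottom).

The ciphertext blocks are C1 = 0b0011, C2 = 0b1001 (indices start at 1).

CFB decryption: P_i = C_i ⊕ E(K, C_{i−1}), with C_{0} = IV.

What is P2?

P2: E(K, 0b0011) = 0b1101; 0b1001 ⊕ 0b1101 = 0b0100.

P2 = 0b0100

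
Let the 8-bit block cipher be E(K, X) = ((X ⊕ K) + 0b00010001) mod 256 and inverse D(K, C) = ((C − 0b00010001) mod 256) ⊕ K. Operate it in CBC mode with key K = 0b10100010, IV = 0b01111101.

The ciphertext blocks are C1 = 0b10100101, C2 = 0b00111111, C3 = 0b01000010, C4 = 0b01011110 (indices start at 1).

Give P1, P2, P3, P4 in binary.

P1 = 0b01001011, P2 = 0b00101001, P3 = 0b10101100, P4 = 0b10101101

CBC decryption: P_i = D(K, C_i) ⊕ C_{i−1}, with C_{0} = IV.
P1: D(K, 0b10100101) = 0b00110110; 0b00110110 ⊕ 0b01111101 = 0b01001011.
P2: D(K, 0b00111111) = 0b10001100; 0b10001100 ⊕ 0b10100101 = 0b00101001.
P3: D(K, 0b01000010) = 0b10010011; 0b10010011 ⊕ 0b00111111 = 0b10101100.
P4: D(K, 0b01011110) = 0b11101111; 0b11101111 ⊕ 0b01000010 = 0b10101101.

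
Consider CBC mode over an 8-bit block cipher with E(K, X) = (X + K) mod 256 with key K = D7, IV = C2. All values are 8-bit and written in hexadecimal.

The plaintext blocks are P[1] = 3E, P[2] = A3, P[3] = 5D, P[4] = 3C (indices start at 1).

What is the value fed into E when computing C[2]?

70

CBC encryption: C_i = E(K, P_i ⊕ C_{i−1}), with C_{0} = IV.
C[1]: P[1] ⊕ C2 = FC; E(K, FC) = D3.
C[2]: P[2] ⊕ D3 = 70; E(K, 70) = 47.
So the input to E for block [2] is 70.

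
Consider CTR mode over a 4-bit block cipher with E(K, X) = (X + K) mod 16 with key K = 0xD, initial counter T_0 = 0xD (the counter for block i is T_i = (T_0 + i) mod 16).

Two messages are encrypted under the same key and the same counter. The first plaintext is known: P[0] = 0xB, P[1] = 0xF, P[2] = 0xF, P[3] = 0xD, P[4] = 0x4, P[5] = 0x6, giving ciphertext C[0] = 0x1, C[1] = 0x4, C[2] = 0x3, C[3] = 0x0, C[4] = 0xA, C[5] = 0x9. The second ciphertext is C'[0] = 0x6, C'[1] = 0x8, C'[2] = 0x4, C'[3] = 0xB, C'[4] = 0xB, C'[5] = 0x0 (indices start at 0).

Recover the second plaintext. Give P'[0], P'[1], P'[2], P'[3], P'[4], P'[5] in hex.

P'[0] = 0xC, P'[1] = 0x3, P'[2] = 0x8, P'[3] = 0x6, P'[4] = 0x5, P'[5] = 0xF

In CTR with a reused counter, both messages share the same keystream S_i, so C_i ⊕ C'_i = P_i ⊕ P'_i and thus P'_i = P_i ⊕ C_i ⊕ C'_i.
P'[0]: 0xB ⊕ 0x1 ⊕ 0x6 = 0xC.
P'[1]: 0xF ⊕ 0x4 ⊕ 0x8 = 0x3.
P'[2]: 0xF ⊕ 0x3 ⊕ 0x4 = 0x8.
P'[3]: 0xD ⊕ 0x0 ⊕ 0xB = 0x6.
P'[4]: 0x4 ⊕ 0xA ⊕ 0xB = 0x5.
P'[5]: 0x6 ⊕ 0x9 ⊕ 0x0 = 0xF.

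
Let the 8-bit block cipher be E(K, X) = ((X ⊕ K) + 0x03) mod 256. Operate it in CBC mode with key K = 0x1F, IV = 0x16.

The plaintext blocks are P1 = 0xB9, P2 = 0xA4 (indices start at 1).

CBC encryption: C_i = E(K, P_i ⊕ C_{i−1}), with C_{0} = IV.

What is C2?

C1: P1 ⊕ 0x16 = 0xAF; E(K, 0xAF) = 0xB3.
C2: P2 ⊕ 0xB3 = 0x17; E(K, 0x17) = 0x0B.

C2 = 0x0B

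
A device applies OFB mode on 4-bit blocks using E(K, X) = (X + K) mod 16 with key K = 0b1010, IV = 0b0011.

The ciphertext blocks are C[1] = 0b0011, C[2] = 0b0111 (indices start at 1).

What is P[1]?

P[1] = 0b1110

OFB decryption: S_i = E(K, S_{i−1}) with S_{0} = IV; P_i = C_i ⊕ S_i.
P[1]: S = E(K, 0b0011) = 0b1101; 0b0011 ⊕ 0b1101 = 0b1110.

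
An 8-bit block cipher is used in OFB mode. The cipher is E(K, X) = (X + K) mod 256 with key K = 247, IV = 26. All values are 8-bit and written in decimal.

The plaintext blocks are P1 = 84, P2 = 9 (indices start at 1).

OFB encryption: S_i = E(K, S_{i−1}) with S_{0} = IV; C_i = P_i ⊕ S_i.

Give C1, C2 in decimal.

C1: S = E(K, 26) = 17; 84 ⊕ 17 = 69.
C2: S = E(K, 17) = 8; 9 ⊕ 8 = 1.

C1 = 69, C2 = 1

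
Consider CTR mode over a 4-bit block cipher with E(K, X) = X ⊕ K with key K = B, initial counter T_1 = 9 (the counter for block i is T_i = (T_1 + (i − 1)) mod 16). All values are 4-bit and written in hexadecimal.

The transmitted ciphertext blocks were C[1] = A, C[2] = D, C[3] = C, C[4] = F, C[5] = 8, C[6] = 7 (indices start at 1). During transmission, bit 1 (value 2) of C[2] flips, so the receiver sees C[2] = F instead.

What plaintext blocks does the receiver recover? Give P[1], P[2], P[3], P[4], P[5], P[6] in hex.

P[1] = 8, P[2] = E, P[3] = C, P[4] = 8, P[5] = E, P[6] = 2

CTR decryption: S_i = E(K, T_i) where T_i is the counter for block i; P_i = C_i ⊕ S_i.
Only C[2] changed, to F. In CTR, a change in C_i flips the same bit in P_i only; the keystream is unaffected. Decrypting the received ciphertext:
P[1]: T = 9, S = E(K, T) = 2; A ⊕ 2 = 8.
P[2]: T = A, S = E(K, T) = 1; F ⊕ 1 = E.
P[3]: T = B, S = E(K, T) = 0; C ⊕ 0 = C.
P[4]: T = C, S = E(K, T) = 7; F ⊕ 7 = 8.
P[5]: T = D, S = E(K, T) = 6; 8 ⊕ 6 = E.
P[6]: T = E, S = E(K, T) = 5; 7 ⊕ 5 = 2.
Blocks that differ from the original plaintext: P[2].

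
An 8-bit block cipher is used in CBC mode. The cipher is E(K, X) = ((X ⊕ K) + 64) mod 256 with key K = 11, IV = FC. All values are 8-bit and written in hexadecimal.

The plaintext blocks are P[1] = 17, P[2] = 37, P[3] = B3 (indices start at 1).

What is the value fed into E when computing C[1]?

CBC encryption: C_i = E(K, P_i ⊕ C_{i−1}), with C_{0} = IV.
C[1]: P[1] ⊕ FC = EB; E(K, EB) = 5E.
So the input to E for block [1] is EB.

EB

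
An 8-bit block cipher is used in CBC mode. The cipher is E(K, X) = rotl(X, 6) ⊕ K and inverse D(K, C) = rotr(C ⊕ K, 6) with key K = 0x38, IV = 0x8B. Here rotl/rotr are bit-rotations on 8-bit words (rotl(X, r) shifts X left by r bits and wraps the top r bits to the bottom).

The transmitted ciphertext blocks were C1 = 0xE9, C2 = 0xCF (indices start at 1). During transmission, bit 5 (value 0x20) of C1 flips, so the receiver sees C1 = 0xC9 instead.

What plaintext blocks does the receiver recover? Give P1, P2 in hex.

CBC decryption: P_i = D(K, C_i) ⊕ C_{i−1}, with C_{0} = IV.
Only C1 changed, to 0xC9. In CBC, a change in C_i garbles P_i and flips the same bit in P_{i+1}. Decrypting the received ciphertext:
P1: D(K, 0xC9) = 0xC7; 0xC7 ⊕ 0x8B = 0x4C.
P2: D(K, 0xCF) = 0xDF; 0xDF ⊕ 0xC9 = 0x16.
Blocks that differ from the original plaintext: P1, P2.

P1 = 0x4C, P2 = 0x16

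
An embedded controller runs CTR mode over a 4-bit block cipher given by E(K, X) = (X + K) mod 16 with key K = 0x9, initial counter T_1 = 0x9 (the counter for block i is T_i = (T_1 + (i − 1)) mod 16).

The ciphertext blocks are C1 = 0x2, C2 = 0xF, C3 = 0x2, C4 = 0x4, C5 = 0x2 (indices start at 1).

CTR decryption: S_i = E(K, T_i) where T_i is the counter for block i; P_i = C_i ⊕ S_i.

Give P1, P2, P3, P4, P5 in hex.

P1 = 0x0, P2 = 0xC, P3 = 0x6, P4 = 0x1, P5 = 0x4

P1: T = 0x9, S = E(K, T) = 0x2; 0x2 ⊕ 0x2 = 0x0.
P2: T = 0xA, S = E(K, T) = 0x3; 0xF ⊕ 0x3 = 0xC.
P3: T = 0xB, S = E(K, T) = 0x4; 0x2 ⊕ 0x4 = 0x6.
P4: T = 0xC, S = E(K, T) = 0x5; 0x4 ⊕ 0x5 = 0x1.
P5: T = 0xD, S = E(K, T) = 0x6; 0x2 ⊕ 0x6 = 0x4.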